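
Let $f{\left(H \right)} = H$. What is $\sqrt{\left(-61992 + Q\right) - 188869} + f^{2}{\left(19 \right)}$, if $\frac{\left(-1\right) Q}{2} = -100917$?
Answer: $361 + i \sqrt{49027} \approx 361.0 + 221.42 i$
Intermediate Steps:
$Q = 201834$ ($Q = \left(-2\right) \left(-100917\right) = 201834$)
$\sqrt{\left(-61992 + Q\right) - 188869} + f^{2}{\left(19 \right)} = \sqrt{\left(-61992 + 201834\right) - 188869} + 19^{2} = \sqrt{139842 - 188869} + 361 = \sqrt{-49027} + 361 = i \sqrt{49027} + 361 = 361 + i \sqrt{49027}$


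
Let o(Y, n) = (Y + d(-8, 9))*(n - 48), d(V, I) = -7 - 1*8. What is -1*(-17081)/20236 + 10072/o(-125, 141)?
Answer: 4644407/65868180 ≈ 0.070511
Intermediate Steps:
d(V, I) = -15 (d(V, I) = -7 - 8 = -15)
o(Y, n) = (-48 + n)*(-15 + Y) (o(Y, n) = (Y - 15)*(n - 48) = (-15 + Y)*(-48 + n) = (-48 + n)*(-15 + Y))
-1*(-17081)/20236 + 10072/o(-125, 141) = -1*(-17081)/20236 + 10072/(720 - 48*(-125) - 15*141 - 125*141) = 17081*(1/20236) + 10072/(720 + 6000 - 2115 - 17625) = 17081/20236 + 10072/(-13020) = 17081/20236 + 10072*(-1/13020) = 17081/20236 - 2518/3255 = 4644407/65868180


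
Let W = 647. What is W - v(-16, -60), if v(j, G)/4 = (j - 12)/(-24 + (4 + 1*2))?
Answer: 5767/9 ≈ 640.78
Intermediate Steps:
v(j, G) = 8/3 - 2*j/9 (v(j, G) = 4*((j - 12)/(-24 + (4 + 1*2))) = 4*((-12 + j)/(-24 + (4 + 2))) = 4*((-12 + j)/(-24 + 6)) = 4*((-12 + j)/(-18)) = 4*((-12 + j)*(-1/18)) = 4*(⅔ - j/18) = 8/3 - 2*j/9)
W - v(-16, -60) = 647 - (8/3 - 2/9*(-16)) = 647 - (8/3 + 32/9) = 647 - 1*56/9 = 647 - 56/9 = 5767/9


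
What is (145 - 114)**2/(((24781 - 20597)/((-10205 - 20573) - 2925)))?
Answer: -32388583/4184 ≈ -7741.1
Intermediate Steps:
(145 - 114)**2/(((24781 - 20597)/((-10205 - 20573) - 2925))) = 31**2/((4184/(-30778 - 2925))) = 961/((4184/(-33703))) = 961/((4184*(-1/33703))) = 961/(-4184/33703) = 961*(-33703/4184) = -32388583/4184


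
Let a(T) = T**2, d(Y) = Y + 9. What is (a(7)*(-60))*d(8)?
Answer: -49980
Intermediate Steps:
d(Y) = 9 + Y
(a(7)*(-60))*d(8) = (7**2*(-60))*(9 + 8) = (49*(-60))*17 = -2940*17 = -49980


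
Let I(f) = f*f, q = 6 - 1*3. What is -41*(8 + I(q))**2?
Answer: -11849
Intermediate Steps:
q = 3 (q = 6 - 3 = 3)
I(f) = f**2
-41*(8 + I(q))**2 = -41*(8 + 3**2)**2 = -41*(8 + 9)**2 = -41*17**2 = -41*289 = -11849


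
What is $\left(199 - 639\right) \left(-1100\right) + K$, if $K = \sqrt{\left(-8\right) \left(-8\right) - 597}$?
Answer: $484000 + i \sqrt{533} \approx 4.84 \cdot 10^{5} + 23.087 i$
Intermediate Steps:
$K = i \sqrt{533}$ ($K = \sqrt{64 - 597} = \sqrt{-533} = i \sqrt{533} \approx 23.087 i$)
$\left(199 - 639\right) \left(-1100\right) + K = \left(199 - 639\right) \left(-1100\right) + i \sqrt{533} = \left(-440\right) \left(-1100\right) + i \sqrt{533} = 484000 + i \sqrt{533}$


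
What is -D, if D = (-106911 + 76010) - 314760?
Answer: 345661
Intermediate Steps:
D = -345661 (D = -30901 - 314760 = -345661)
-D = -1*(-345661) = 345661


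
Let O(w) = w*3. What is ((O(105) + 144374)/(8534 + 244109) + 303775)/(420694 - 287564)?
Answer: 38373386007/16817181295 ≈ 2.2818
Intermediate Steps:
O(w) = 3*w
((O(105) + 144374)/(8534 + 244109) + 303775)/(420694 - 287564) = ((3*105 + 144374)/(8534 + 244109) + 303775)/(420694 - 287564) = ((315 + 144374)/252643 + 303775)/133130 = (144689*(1/252643) + 303775)*(1/133130) = (144689/252643 + 303775)*(1/133130) = (76746772014/252643)*(1/133130) = 38373386007/16817181295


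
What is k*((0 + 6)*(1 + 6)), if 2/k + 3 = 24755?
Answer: 3/884 ≈ 0.0033937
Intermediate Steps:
k = 1/12376 (k = 2/(-3 + 24755) = 2/24752 = 2*(1/24752) = 1/12376 ≈ 8.0802e-5)
k*((0 + 6)*(1 + 6)) = ((0 + 6)*(1 + 6))/12376 = (6*7)/12376 = (1/12376)*42 = 3/884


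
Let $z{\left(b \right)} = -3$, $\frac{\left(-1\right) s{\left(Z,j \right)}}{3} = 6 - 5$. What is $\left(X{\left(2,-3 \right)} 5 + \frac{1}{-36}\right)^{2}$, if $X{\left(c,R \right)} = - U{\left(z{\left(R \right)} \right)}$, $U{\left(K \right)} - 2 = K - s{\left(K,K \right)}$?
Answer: $\frac{130321}{1296} \approx 100.56$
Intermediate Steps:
$s{\left(Z,j \right)} = -3$ ($s{\left(Z,j \right)} = - 3 \left(6 - 5\right) = \left(-3\right) 1 = -3$)
$U{\left(K \right)} = 5 + K$ ($U{\left(K \right)} = 2 + \left(K - -3\right) = 2 + \left(K + 3\right) = 2 + \left(3 + K\right) = 5 + K$)
$X{\left(c,R \right)} = -2$ ($X{\left(c,R \right)} = - (5 - 3) = \left(-1\right) 2 = -2$)
$\left(X{\left(2,-3 \right)} 5 + \frac{1}{-36}\right)^{2} = \left(\left(-2\right) 5 + \frac{1}{-36}\right)^{2} = \left(-10 - \frac{1}{36}\right)^{2} = \left(- \frac{361}{36}\right)^{2} = \frac{130321}{1296}$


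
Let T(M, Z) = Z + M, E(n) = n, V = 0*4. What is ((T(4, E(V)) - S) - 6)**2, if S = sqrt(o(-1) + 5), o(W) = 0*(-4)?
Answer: (2 + sqrt(5))**2 ≈ 17.944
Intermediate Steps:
V = 0
o(W) = 0
T(M, Z) = M + Z
S = sqrt(5) (S = sqrt(0 + 5) = sqrt(5) ≈ 2.2361)
((T(4, E(V)) - S) - 6)**2 = (((4 + 0) - sqrt(5)) - 6)**2 = ((4 - sqrt(5)) - 6)**2 = (-2 - sqrt(5))**2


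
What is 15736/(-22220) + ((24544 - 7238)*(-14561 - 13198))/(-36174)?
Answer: 444744072909/33491095 ≈ 13279.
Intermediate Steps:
15736/(-22220) + ((24544 - 7238)*(-14561 - 13198))/(-36174) = 15736*(-1/22220) + (17306*(-27759))*(-1/36174) = -3934/5555 - 480397254*(-1/36174) = -3934/5555 + 80066209/6029 = 444744072909/33491095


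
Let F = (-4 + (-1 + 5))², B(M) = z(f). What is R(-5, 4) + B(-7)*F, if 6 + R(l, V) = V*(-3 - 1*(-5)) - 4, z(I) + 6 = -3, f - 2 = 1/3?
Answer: -2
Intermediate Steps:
f = 7/3 (f = 2 + 1/3 = 2 + ⅓ = 7/3 ≈ 2.3333)
z(I) = -9 (z(I) = -6 - 3 = -9)
B(M) = -9
R(l, V) = -10 + 2*V (R(l, V) = -6 + (V*(-3 - 1*(-5)) - 4) = -6 + (V*(-3 + 5) - 4) = -6 + (V*2 - 4) = -6 + (2*V - 4) = -6 + (-4 + 2*V) = -10 + 2*V)
F = 0 (F = (-4 + 4)² = 0² = 0)
R(-5, 4) + B(-7)*F = (-10 + 2*4) - 9*0 = (-10 + 8) + 0 = -2 + 0 = -2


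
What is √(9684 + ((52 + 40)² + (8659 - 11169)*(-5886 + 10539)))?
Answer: I*√11660882 ≈ 3414.8*I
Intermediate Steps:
√(9684 + ((52 + 40)² + (8659 - 11169)*(-5886 + 10539))) = √(9684 + (92² - 2510*4653)) = √(9684 + (8464 - 11679030)) = √(9684 - 11670566) = √(-11660882) = I*√11660882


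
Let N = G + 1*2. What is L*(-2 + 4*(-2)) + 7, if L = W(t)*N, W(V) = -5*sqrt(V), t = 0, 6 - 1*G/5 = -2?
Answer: 7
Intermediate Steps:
G = 40 (G = 30 - 5*(-2) = 30 + 10 = 40)
N = 42 (N = 40 + 1*2 = 40 + 2 = 42)
L = 0 (L = -5*sqrt(0)*42 = -5*0*42 = 0*42 = 0)
L*(-2 + 4*(-2)) + 7 = 0*(-2 + 4*(-2)) + 7 = 0*(-2 - 8) + 7 = 0*(-10) + 7 = 0 + 7 = 7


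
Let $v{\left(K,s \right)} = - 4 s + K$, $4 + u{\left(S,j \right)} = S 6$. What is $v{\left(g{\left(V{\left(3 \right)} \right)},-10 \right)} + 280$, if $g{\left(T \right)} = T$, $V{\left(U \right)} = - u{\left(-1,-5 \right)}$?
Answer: $330$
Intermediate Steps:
$u{\left(S,j \right)} = -4 + 6 S$ ($u{\left(S,j \right)} = -4 + S 6 = -4 + 6 S$)
$V{\left(U \right)} = 10$ ($V{\left(U \right)} = - (-4 + 6 \left(-1\right)) = - (-4 - 6) = \left(-1\right) \left(-10\right) = 10$)
$v{\left(K,s \right)} = K - 4 s$
$v{\left(g{\left(V{\left(3 \right)} \right)},-10 \right)} + 280 = \left(10 - -40\right) + 280 = \left(10 + 40\right) + 280 = 50 + 280 = 330$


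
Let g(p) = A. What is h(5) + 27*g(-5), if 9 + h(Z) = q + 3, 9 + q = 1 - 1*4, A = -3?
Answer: -99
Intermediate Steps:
g(p) = -3
q = -12 (q = -9 + (1 - 1*4) = -9 + (1 - 4) = -9 - 3 = -12)
h(Z) = -18 (h(Z) = -9 + (-12 + 3) = -9 - 9 = -18)
h(5) + 27*g(-5) = -18 + 27*(-3) = -18 - 81 = -99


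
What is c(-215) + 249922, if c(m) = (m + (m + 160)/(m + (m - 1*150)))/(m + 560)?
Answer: 10001853511/40020 ≈ 2.4992e+5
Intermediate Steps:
c(m) = (m + (160 + m)/(-150 + 2*m))/(560 + m) (c(m) = (m + (160 + m)/(m + (m - 150)))/(560 + m) = (m + (160 + m)/(m + (-150 + m)))/(560 + m) = (m + (160 + m)/(-150 + 2*m))/(560 + m))
c(-215) + 249922 = (80 + (-215)**2 - 149/2*(-215))/(-42000 + (-215)**2 + 485*(-215)) + 249922 = (80 + 46225 + 32035/2)/(-42000 + 46225 - 104275) + 249922 = (124645/2)/(-100050) + 249922 = -1/100050*124645/2 + 249922 = -24929/40020 + 249922 = 10001853511/40020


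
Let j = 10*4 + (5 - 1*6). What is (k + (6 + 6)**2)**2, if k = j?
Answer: 33489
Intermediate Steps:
j = 39 (j = 40 + (5 - 6) = 40 - 1 = 39)
k = 39
(k + (6 + 6)**2)**2 = (39 + (6 + 6)**2)**2 = (39 + 12**2)**2 = (39 + 144)**2 = 183**2 = 33489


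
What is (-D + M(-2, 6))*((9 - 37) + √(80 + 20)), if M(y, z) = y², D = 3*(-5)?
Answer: -342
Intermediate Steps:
D = -15
(-D + M(-2, 6))*((9 - 37) + √(80 + 20)) = (-1*(-15) + (-2)²)*((9 - 37) + √(80 + 20)) = (15 + 4)*(-28 + √100) = 19*(-28 + 10) = 19*(-18) = -342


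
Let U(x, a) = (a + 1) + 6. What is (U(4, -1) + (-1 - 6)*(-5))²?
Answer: 1681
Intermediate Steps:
U(x, a) = 7 + a (U(x, a) = (1 + a) + 6 = 7 + a)
(U(4, -1) + (-1 - 6)*(-5))² = ((7 - 1) + (-1 - 6)*(-5))² = (6 - 7*(-5))² = (6 + 35)² = 41² = 1681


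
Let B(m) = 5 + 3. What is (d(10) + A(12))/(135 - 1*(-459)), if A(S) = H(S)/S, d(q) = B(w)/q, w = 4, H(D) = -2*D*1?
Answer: -1/495 ≈ -0.0020202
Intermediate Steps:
H(D) = -2*D
B(m) = 8
d(q) = 8/q
A(S) = -2 (A(S) = (-2*S)/S = -2)
(d(10) + A(12))/(135 - 1*(-459)) = (8/10 - 2)/(135 - 1*(-459)) = (8*(1/10) - 2)/(135 + 459) = (4/5 - 2)/594 = -6/5*1/594 = -1/495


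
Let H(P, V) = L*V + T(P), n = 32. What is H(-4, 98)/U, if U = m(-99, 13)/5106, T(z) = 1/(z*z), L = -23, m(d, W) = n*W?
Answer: -92068839/3328 ≈ -27665.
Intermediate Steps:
m(d, W) = 32*W
T(z) = z**(-2) (T(z) = 1/(z**2) = z**(-2))
U = 208/2553 (U = (32*13)/5106 = 416*(1/5106) = 208/2553 ≈ 0.081473)
H(P, V) = P**(-2) - 23*V (H(P, V) = -23*V + P**(-2) = P**(-2) - 23*V)
H(-4, 98)/U = ((-4)**(-2) - 23*98)/(208/2553) = (1/16 - 2254)*(2553/208) = -36063/16*2553/208 = -92068839/3328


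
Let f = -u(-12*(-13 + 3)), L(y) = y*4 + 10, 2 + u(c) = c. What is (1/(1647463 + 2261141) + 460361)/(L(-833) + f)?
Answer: -359873769209/2689119552 ≈ -133.83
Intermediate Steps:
u(c) = -2 + c
L(y) = 10 + 4*y (L(y) = 4*y + 10 = 10 + 4*y)
f = -118 (f = -(-2 - 12*(-13 + 3)) = -(-2 - 12*(-10)) = -(-2 + 120) = -1*118 = -118)
(1/(1647463 + 2261141) + 460361)/(L(-833) + f) = (1/(1647463 + 2261141) + 460361)/((10 + 4*(-833)) - 118) = (1/3908604 + 460361)/((10 - 3332) - 118) = (1/3908604 + 460361)/(-3322 - 118) = (1799368846045/3908604)/(-3440) = (1799368846045/3908604)*(-1/3440) = -359873769209/2689119552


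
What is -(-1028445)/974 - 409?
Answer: 630079/974 ≈ 646.90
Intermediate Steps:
-(-1028445)/974 - 409 = -759*(-1355/974) - 409 = 1028445/974 - 409 = 630079/974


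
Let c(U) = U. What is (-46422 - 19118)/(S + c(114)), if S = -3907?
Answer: 65540/3793 ≈ 17.279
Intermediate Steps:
(-46422 - 19118)/(S + c(114)) = (-46422 - 19118)/(-3907 + 114) = -65540/(-3793) = -65540*(-1/3793) = 65540/3793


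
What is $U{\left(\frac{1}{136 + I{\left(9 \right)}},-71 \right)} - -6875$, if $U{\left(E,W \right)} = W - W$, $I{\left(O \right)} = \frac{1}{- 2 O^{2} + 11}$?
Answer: $6875$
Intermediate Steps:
$I{\left(O \right)} = \frac{1}{11 - 2 O^{2}}$
$U{\left(E,W \right)} = 0$
$U{\left(\frac{1}{136 + I{\left(9 \right)}},-71 \right)} - -6875 = 0 - -6875 = 0 + 6875 = 6875$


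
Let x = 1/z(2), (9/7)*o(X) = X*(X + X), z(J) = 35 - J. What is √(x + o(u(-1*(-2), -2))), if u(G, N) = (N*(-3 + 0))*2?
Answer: √243969/33 ≈ 14.968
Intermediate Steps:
u(G, N) = -6*N (u(G, N) = (N*(-3))*2 = -3*N*2 = -6*N)
o(X) = 14*X²/9 (o(X) = 7*(X*(X + X))/9 = 7*(X*(2*X))/9 = 7*(2*X²)/9 = 14*X²/9)
x = 1/33 (x = 1/(35 - 1*2) = 1/(35 - 2) = 1/33 ≈ 0.030303)
√(x + o(u(-1*(-2), -2))) = √(1/33 + 14*(-6*(-2))²/9) = √(1/33 + (14/9)*12²) = √(1/33 + (14/9)*144) = √(1/33 + 224) = √(7393/33) = √243969/33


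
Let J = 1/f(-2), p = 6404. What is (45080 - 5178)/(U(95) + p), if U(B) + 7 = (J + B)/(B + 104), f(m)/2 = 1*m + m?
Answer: 63523984/10184783 ≈ 6.2371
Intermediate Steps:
f(m) = 4*m (f(m) = 2*(1*m + m) = 2*(m + m) = 2*(2*m) = 4*m)
J = -1/8 (J = 1/(4*(-2)) = 1/(-8) = -1/8 ≈ -0.12500)
U(B) = -7 + (-1/8 + B)/(104 + B) (U(B) = -7 + (-1/8 + B)/(B + 104) = -7 + (-1/8 + B)/(104 + B))
(45080 - 5178)/(U(95) + p) = (45080 - 5178)/((-5825 - 48*95)/(8*(104 + 95)) + 6404) = 39902/((1/8)*(-5825 - 4560)/199 + 6404) = 39902/((1/8)*(1/199)*(-10385) + 6404) = 39902/(-10385/1592 + 6404) = 39902/(10184783/1592) = 39902*(1592/10184783) = 63523984/10184783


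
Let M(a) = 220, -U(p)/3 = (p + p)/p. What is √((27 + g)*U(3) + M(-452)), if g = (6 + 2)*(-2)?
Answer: √154 ≈ 12.410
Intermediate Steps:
U(p) = -6 (U(p) = -3*(p + p)/p = -3*2*p/p = -3*2 = -6)
g = -16 (g = 8*(-2) = -16)
√((27 + g)*U(3) + M(-452)) = √((27 - 16)*(-6) + 220) = √(11*(-6) + 220) = √(-66 + 220) = √154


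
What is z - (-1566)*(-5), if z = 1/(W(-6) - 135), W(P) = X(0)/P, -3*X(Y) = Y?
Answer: -1057051/135 ≈ -7830.0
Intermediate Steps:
X(Y) = -Y/3
W(P) = 0 (W(P) = (-⅓*0)/P = 0/P = 0)
z = -1/135 (z = 1/(0 - 135) = 1/(-135) = -1/135 ≈ -0.0074074)
z - (-1566)*(-5) = -1/135 - (-1566)*(-5) = -1/135 - 27*290 = -1/135 - 7830 = -1057051/135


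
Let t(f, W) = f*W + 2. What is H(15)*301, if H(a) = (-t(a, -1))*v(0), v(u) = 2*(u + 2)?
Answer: 15652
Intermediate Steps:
t(f, W) = 2 + W*f (t(f, W) = W*f + 2 = 2 + W*f)
v(u) = 4 + 2*u (v(u) = 2*(2 + u) = 4 + 2*u)
H(a) = -8 + 4*a (H(a) = (-(2 - a))*(4 + 2*0) = (-2 + a)*(4 + 0) = (-2 + a)*4 = -8 + 4*a)
H(15)*301 = (-8 + 4*15)*301 = (-8 + 60)*301 = 52*301 = 15652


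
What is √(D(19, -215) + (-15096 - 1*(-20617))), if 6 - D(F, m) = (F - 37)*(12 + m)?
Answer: √1873 ≈ 43.278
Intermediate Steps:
D(F, m) = 6 - (-37 + F)*(12 + m) (D(F, m) = 6 - (F - 37)*(12 + m) = 6 - (-37 + F)*(12 + m))
√(D(19, -215) + (-15096 - 1*(-20617))) = √((450 - 12*19 + 37*(-215) - 1*19*(-215)) + (-15096 - 1*(-20617))) = √((450 - 228 - 7955 + 4085) + (-15096 + 20617)) = √(-3648 + 5521) = √1873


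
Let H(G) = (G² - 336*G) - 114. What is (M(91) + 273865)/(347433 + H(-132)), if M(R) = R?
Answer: 273956/409095 ≈ 0.66966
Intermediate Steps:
H(G) = -114 + G² - 336*G
(M(91) + 273865)/(347433 + H(-132)) = (91 + 273865)/(347433 + (-114 + (-132)² - 336*(-132))) = 273956/(347433 + (-114 + 17424 + 44352)) = 273956/(347433 + 61662) = 273956/409095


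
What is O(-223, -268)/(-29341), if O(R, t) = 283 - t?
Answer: -551/29341 ≈ -0.018779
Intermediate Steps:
O(-223, -268)/(-29341) = (283 - 1*(-268))/(-29341) = (283 + 268)*(-1/29341) = 551*(-1/29341) = -551/29341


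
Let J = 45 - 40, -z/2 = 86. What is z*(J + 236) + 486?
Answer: -40966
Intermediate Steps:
z = -172 (z = -2*86 = -172)
J = 5
z*(J + 236) + 486 = -172*(5 + 236) + 486 = -172*241 + 486 = -41452 + 486 = -40966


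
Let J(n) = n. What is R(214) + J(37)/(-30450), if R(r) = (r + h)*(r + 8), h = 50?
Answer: 1784613563/30450 ≈ 58608.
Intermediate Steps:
R(r) = (8 + r)*(50 + r) (R(r) = (r + 50)*(r + 8) = (50 + r)*(8 + r) = (8 + r)*(50 + r))
R(214) + J(37)/(-30450) = (400 + 214² + 58*214) + 37/(-30450) = (400 + 45796 + 12412) + 37*(-1/30450) = 58608 - 37/30450 = 1784613563/30450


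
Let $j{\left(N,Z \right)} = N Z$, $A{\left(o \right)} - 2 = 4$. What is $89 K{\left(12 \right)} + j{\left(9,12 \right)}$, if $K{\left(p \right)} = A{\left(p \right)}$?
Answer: $642$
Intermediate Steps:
$A{\left(o \right)} = 6$ ($A{\left(o \right)} = 2 + 4 = 6$)
$K{\left(p \right)} = 6$
$89 K{\left(12 \right)} + j{\left(9,12 \right)} = 89 \cdot 6 + 9 \cdot 12 = 534 + 108 = 642$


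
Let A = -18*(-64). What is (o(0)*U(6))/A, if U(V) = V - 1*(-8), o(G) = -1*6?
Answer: -7/96 ≈ -0.072917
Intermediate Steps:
o(G) = -6
U(V) = 8 + V (U(V) = V + 8 = 8 + V)
A = 1152
(o(0)*U(6))/A = -6*(8 + 6)/1152 = -6*14*(1/1152) = -84*1/1152 = -7/96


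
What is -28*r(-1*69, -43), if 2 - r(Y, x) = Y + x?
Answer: -3192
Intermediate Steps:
r(Y, x) = 2 - Y - x (r(Y, x) = 2 - (Y + x) = 2 + (-Y - x) = 2 - Y - x)
-28*r(-1*69, -43) = -28*(2 - (-1)*69 - 1*(-43)) = -28*(2 - 1*(-69) + 43) = -28*(2 + 69 + 43) = -28*114 = -3192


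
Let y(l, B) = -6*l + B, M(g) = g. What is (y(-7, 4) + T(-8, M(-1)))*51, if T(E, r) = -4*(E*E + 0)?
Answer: -10710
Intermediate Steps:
y(l, B) = B - 6*l
T(E, r) = -4*E² (T(E, r) = -4*(E² + 0) = -4*E²)
(y(-7, 4) + T(-8, M(-1)))*51 = ((4 - 6*(-7)) - 4*(-8)²)*51 = ((4 + 42) - 4*64)*51 = (46 - 256)*51 = -210*51 = -10710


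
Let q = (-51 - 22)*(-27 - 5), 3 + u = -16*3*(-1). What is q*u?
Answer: 105120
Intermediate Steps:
u = 45 (u = -3 - 16*3*(-1) = -3 - 48*(-1) = -3 + 48 = 45)
q = 2336 (q = -73*(-32) = 2336)
q*u = 2336*45 = 105120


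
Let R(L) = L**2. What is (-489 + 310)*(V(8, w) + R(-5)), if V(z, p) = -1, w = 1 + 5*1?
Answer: -4296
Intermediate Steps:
w = 6 (w = 1 + 5 = 6)
(-489 + 310)*(V(8, w) + R(-5)) = (-489 + 310)*(-1 + (-5)**2) = -179*(-1 + 25) = -179*24 = -4296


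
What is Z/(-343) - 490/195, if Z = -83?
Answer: -30377/13377 ≈ -2.2708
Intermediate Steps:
Z/(-343) - 490/195 = -83/(-343) - 490/195 = -83*(-1/343) - 490*1/195 = 83/343 - 98/39 = -30377/13377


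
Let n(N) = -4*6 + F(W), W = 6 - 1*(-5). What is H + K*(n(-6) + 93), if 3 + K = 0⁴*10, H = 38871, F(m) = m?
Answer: 38631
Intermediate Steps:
W = 11 (W = 6 + 5 = 11)
n(N) = -13 (n(N) = -4*6 + 11 = -24 + 11 = -13)
K = -3 (K = -3 + 0⁴*10 = -3 + 0*10 = -3 + 0 = -3)
H + K*(n(-6) + 93) = 38871 - 3*(-13 + 93) = 38871 - 3*80 = 38871 - 240 = 38631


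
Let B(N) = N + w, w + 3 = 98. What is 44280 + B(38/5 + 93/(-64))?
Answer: 14201967/320 ≈ 44381.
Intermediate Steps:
w = 95 (w = -3 + 98 = 95)
B(N) = 95 + N (B(N) = N + 95 = 95 + N)
44280 + B(38/5 + 93/(-64)) = 44280 + (95 + (38/5 + 93/(-64))) = 44280 + (95 + (38*(⅕) + 93*(-1/64))) = 44280 + (95 + (38/5 - 93/64)) = 44280 + (95 + 1967/320) = 44280 + 32367/320 = 14201967/320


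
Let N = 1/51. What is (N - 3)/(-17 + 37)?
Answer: -38/255 ≈ -0.14902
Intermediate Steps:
N = 1/51 ≈ 0.019608
(N - 3)/(-17 + 37) = (1/51 - 3)/(-17 + 37) = -152/51/20 = -152/51*1/20 = -38/255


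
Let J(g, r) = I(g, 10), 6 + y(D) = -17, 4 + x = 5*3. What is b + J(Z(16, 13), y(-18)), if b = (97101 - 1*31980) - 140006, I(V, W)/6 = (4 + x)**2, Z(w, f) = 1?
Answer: -73535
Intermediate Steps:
x = 11 (x = -4 + 5*3 = -4 + 15 = 11)
y(D) = -23 (y(D) = -6 - 17 = -23)
I(V, W) = 1350 (I(V, W) = 6*(4 + 11)**2 = 6*15**2 = 6*225 = 1350)
J(g, r) = 1350
b = -74885 (b = (97101 - 31980) - 140006 = 65121 - 140006 = -74885)
b + J(Z(16, 13), y(-18)) = -74885 + 1350 = -73535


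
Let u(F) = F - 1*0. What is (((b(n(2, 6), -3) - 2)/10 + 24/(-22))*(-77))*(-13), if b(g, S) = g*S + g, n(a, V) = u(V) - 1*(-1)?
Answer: -13468/5 ≈ -2693.6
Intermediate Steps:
u(F) = F (u(F) = F + 0 = F)
n(a, V) = 1 + V (n(a, V) = V - 1*(-1) = V + 1 = 1 + V)
b(g, S) = g + S*g (b(g, S) = S*g + g = g + S*g)
(((b(n(2, 6), -3) - 2)/10 + 24/(-22))*(-77))*(-13) = ((((1 + 6)*(1 - 3) - 2)/10 + 24/(-22))*(-77))*(-13) = (((7*(-2) - 2)*(⅒) + 24*(-1/22))*(-77))*(-13) = (((-14 - 2)*(⅒) - 12/11)*(-77))*(-13) = ((-16*⅒ - 12/11)*(-77))*(-13) = ((-8/5 - 12/11)*(-77))*(-13) = -148/55*(-77)*(-13) = (1036/5)*(-13) = -13468/5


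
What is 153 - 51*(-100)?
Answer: 5253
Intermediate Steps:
153 - 51*(-100) = 153 + 5100 = 5253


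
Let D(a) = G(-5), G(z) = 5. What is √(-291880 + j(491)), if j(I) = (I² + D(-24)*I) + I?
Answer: 3*I*√5317 ≈ 218.75*I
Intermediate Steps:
D(a) = 5
j(I) = I² + 6*I (j(I) = (I² + 5*I) + I = I² + 6*I)
√(-291880 + j(491)) = √(-291880 + 491*(6 + 491)) = √(-291880 + 491*497) = √(-291880 + 244027) = √(-47853) = 3*I*√5317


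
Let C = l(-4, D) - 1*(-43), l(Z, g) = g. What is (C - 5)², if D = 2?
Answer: 1600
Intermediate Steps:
C = 45 (C = 2 - 1*(-43) = 2 + 43 = 45)
(C - 5)² = (45 - 5)² = 40² = 1600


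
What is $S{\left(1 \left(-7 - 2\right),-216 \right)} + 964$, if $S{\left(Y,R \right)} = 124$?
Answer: $1088$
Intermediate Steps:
$S{\left(1 \left(-7 - 2\right),-216 \right)} + 964 = 124 + 964 = 1088$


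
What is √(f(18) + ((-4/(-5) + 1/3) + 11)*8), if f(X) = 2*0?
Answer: 4*√1365/15 ≈ 9.8522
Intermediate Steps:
f(X) = 0
√(f(18) + ((-4/(-5) + 1/3) + 11)*8) = √(0 + ((-4/(-5) + 1/3) + 11)*8) = √(0 + ((-4*(-⅕) + 1*(⅓)) + 11)*8) = √(0 + ((⅘ + ⅓) + 11)*8) = √(0 + (17/15 + 11)*8) = √(0 + (182/15)*8) = √(0 + 1456/15) = √(1456/15) = 4*√1365/15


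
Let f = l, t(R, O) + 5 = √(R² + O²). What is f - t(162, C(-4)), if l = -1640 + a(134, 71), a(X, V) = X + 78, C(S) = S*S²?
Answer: -1423 - 2*√7585 ≈ -1597.2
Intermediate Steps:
C(S) = S³
t(R, O) = -5 + √(O² + R²) (t(R, O) = -5 + √(R² + O²) = -5 + √(O² + R²))
a(X, V) = 78 + X
l = -1428 (l = -1640 + (78 + 134) = -1640 + 212 = -1428)
f = -1428
f - t(162, C(-4)) = -1428 - (-5 + √(((-4)³)² + 162²)) = -1428 - (-5 + √((-64)² + 26244)) = -1428 - (-5 + √(4096 + 26244)) = -1428 - (-5 + √30340) = -1428 - (-5 + 2*√7585) = -1428 + (5 - 2*√7585) = -1423 - 2*√7585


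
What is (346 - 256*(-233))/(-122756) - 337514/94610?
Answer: -11776975231/2903486290 ≈ -4.0562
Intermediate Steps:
(346 - 256*(-233))/(-122756) - 337514/94610 = (346 + 59648)*(-1/122756) - 337514*1/94610 = 59994*(-1/122756) - 168757/47305 = -29997/61378 - 168757/47305 = -11776975231/2903486290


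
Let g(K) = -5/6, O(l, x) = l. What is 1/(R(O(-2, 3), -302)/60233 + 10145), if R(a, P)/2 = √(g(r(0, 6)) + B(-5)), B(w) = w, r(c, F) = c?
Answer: 22083722977143/224039369603115749 - 60233*I*√210/1120196848015578745 ≈ 9.8571e-5 - 7.792e-13*I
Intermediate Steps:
g(K) = -⅚ (g(K) = -5*⅙ = -⅚)
R(a, P) = I*√210/3 (R(a, P) = 2*√(-⅚ - 5) = 2*√(-35/6) = 2*(I*√210/6) = I*√210/3)
1/(R(O(-2, 3), -302)/60233 + 10145) = 1/((I*√210/3)/60233 + 10145) = 1/((I*√210/3)*(1/60233) + 10145) = 1/(I*√210/180699 + 10145) = 1/(10145 + I*√210/180699)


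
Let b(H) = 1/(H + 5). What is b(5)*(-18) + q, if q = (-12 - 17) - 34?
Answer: -324/5 ≈ -64.800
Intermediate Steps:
b(H) = 1/(5 + H)
q = -63 (q = -29 - 34 = -63)
b(5)*(-18) + q = -18/(5 + 5) - 63 = -18/10 - 63 = (1/10)*(-18) - 63 = -9/5 - 63 = -324/5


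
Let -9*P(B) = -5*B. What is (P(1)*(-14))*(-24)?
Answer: 560/3 ≈ 186.67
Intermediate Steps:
P(B) = 5*B/9 (P(B) = -(-5)*B/9 = 5*B/9)
(P(1)*(-14))*(-24) = (((5/9)*1)*(-14))*(-24) = ((5/9)*(-14))*(-24) = -70/9*(-24) = 560/3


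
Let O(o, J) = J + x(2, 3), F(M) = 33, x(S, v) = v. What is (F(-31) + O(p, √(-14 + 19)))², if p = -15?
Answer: (36 + √5)² ≈ 1462.0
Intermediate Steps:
O(o, J) = 3 + J (O(o, J) = J + 3 = 3 + J)
(F(-31) + O(p, √(-14 + 19)))² = (33 + (3 + √(-14 + 19)))² = (33 + (3 + √5))² = (36 + √5)²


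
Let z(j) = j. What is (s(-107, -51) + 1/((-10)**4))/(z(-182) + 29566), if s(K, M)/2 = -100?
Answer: -1999999/293840000 ≈ -0.0068064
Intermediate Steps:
s(K, M) = -200 (s(K, M) = 2*(-100) = -200)
(s(-107, -51) + 1/((-10)**4))/(z(-182) + 29566) = (-200 + 1/((-10)**4))/(-182 + 29566) = (-200 + 1/10000)/29384 = (-200 + 1/10000)*(1/29384) = -1999999/10000*1/29384 = -1999999/293840000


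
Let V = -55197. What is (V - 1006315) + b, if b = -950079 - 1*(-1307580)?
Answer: -704011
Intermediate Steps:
b = 357501 (b = -950079 + 1307580 = 357501)
(V - 1006315) + b = (-55197 - 1006315) + 357501 = -1061512 + 357501 = -704011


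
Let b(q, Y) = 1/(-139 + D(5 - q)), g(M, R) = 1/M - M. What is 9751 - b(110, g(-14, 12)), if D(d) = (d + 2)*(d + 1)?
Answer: 103097322/10573 ≈ 9751.0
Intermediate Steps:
D(d) = (1 + d)*(2 + d) (D(d) = (2 + d)*(1 + d) = (1 + d)*(2 + d))
b(q, Y) = 1/(-122 + (5 - q)**2 - 3*q) (b(q, Y) = 1/(-139 + (2 + (5 - q)**2 + 3*(5 - q))) = 1/(-139 + (2 + (5 - q)**2 + (15 - 3*q))) = 1/(-139 + (17 + (5 - q)**2 - 3*q)) = 1/(-122 + (5 - q)**2 - 3*q))
9751 - b(110, g(-14, 12)) = 9751 - 1/(-97 + 110**2 - 13*110) = 9751 - 1/(-97 + 12100 - 1430) = 9751 - 1/10573 = 103097322/10573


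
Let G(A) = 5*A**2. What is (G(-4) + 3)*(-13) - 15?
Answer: -1094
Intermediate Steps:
(G(-4) + 3)*(-13) - 15 = (5*(-4)**2 + 3)*(-13) - 15 = (5*16 + 3)*(-13) - 15 = (80 + 3)*(-13) - 15 = 83*(-13) - 15 = -1079 - 15 = -1094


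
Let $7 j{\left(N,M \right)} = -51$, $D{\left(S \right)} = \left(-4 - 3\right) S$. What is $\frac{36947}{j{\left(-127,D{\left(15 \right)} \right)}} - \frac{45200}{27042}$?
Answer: $- \frac{1166025103}{229857} \approx -5072.8$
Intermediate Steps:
$D{\left(S \right)} = - 7 S$
$j{\left(N,M \right)} = - \frac{51}{7}$ ($j{\left(N,M \right)} = \frac{1}{7} \left(-51\right) = - \frac{51}{7}$)
$\frac{36947}{j{\left(-127,D{\left(15 \right)} \right)}} - \frac{45200}{27042} = \frac{36947}{- \frac{51}{7}} - \frac{45200}{27042} = 36947 \left(- \frac{7}{51}\right) - \frac{22600}{13521} = - \frac{258629}{51} - \frac{22600}{13521} = - \frac{1166025103}{229857}$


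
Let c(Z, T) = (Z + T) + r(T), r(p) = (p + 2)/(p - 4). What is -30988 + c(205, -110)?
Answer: -586949/19 ≈ -30892.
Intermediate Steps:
r(p) = (2 + p)/(-4 + p)
c(Z, T) = T + Z + (2 + T)/(-4 + T) (c(Z, T) = (Z + T) + (2 + T)/(-4 + T) = (T + Z) + (2 + T)/(-4 + T) = T + Z + (2 + T)/(-4 + T))
-30988 + c(205, -110) = -30988 + (2 - 110 + (-4 - 110)*(-110 + 205))/(-4 - 110) = -30988 + (2 - 110 - 114*95)/(-114) = -30988 - (2 - 110 - 10830)/114 = -30988 - 1/114*(-10938) = -30988 + 1823/19 = -586949/19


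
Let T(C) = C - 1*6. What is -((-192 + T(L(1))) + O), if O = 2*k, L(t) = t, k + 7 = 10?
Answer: 191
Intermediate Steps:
k = 3 (k = -7 + 10 = 3)
T(C) = -6 + C (T(C) = C - 6 = -6 + C)
O = 6 (O = 2*3 = 6)
-((-192 + T(L(1))) + O) = -((-192 + (-6 + 1)) + 6) = -((-192 - 5) + 6) = -(-197 + 6) = -1*(-191) = 191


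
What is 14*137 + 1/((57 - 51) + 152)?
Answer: 303045/158 ≈ 1918.0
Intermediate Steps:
14*137 + 1/((57 - 51) + 152) = 1918 + 1/(6 + 152) = 1918 + 1/158 = 303045/158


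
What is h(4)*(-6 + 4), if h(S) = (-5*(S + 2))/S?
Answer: 15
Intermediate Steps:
h(S) = (-10 - 5*S)/S (h(S) = (-5*(2 + S))/S = (-10 - 5*S)/S)
h(4)*(-6 + 4) = (-5 - 10/4)*(-6 + 4) = (-5 - 10*¼)*(-2) = (-5 - 5/2)*(-2) = -15/2*(-2) = 15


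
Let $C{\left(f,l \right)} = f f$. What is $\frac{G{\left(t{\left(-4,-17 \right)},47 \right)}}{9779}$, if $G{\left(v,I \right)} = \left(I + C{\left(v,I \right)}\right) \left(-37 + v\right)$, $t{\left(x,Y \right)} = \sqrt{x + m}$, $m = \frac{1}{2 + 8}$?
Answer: $- \frac{15947}{97790} + \frac{431 i \sqrt{390}}{977900} \approx -0.16307 + 0.0087039 i$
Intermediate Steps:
$m = \frac{1}{10} \approx 0.1$
$C{\left(f,l \right)} = f^{2}$
$t{\left(x,Y \right)} = \sqrt{\frac{1}{10} + x}$ ($t{\left(x,Y \right)} = \sqrt{x + \frac{1}{10}} = \sqrt{\frac{1}{10} + x}$)
$G{\left(v,I \right)} = \left(-37 + v\right) \left(I + v^{2}\right)$ ($G{\left(v,I \right)} = \left(I + v^{2}\right) \left(-37 + v\right) = \left(-37 + v\right) \left(I + v^{2}\right)$)
$\frac{G{\left(t{\left(-4,-17 \right)},47 \right)}}{9779} = \frac{\left(\frac{\sqrt{10 + 100 \left(-4\right)}}{10}\right)^{3} - 1739 - 37 \left(\frac{\sqrt{10 + 100 \left(-4\right)}}{10}\right)^{2} + 47 \frac{\sqrt{10 + 100 \left(-4\right)}}{10}}{9779} = \left(\left(\frac{\sqrt{10 - 400}}{10}\right)^{3} - 1739 - 37 \left(\frac{\sqrt{10 - 400}}{10}\right)^{2} + 47 \frac{\sqrt{10 - 400}}{10}\right) \frac{1}{9779} = \left(\left(\frac{\sqrt{-390}}{10}\right)^{3} - 1739 - 37 \left(\frac{\sqrt{-390}}{10}\right)^{2} + 47 \frac{\sqrt{-390}}{10}\right) \frac{1}{9779} = \left(\left(\frac{i \sqrt{390}}{10}\right)^{3} - 1739 - 37 \left(\frac{i \sqrt{390}}{10}\right)^{2} + 47 \frac{i \sqrt{390}}{10}\right) \frac{1}{9779} = \left(- \frac{39 i \sqrt{390}}{100} - 1739 - - \frac{1443}{10} + \frac{47 i \sqrt{390}}{10}\right) \frac{1}{9779} = \left(- \frac{39 i \sqrt{390}}{100} - 1739 + \frac{1443}{10} + \frac{47 i \sqrt{390}}{10}\right) \frac{1}{9779} = \left(- \frac{15947}{10} + \frac{431 i \sqrt{390}}{100}\right) \frac{1}{9779} = - \frac{15947}{97790} + \frac{431 i \sqrt{390}}{977900}$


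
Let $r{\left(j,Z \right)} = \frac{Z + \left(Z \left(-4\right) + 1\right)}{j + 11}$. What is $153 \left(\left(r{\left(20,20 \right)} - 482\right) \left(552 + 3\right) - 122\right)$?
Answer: $- \frac{1274388561}{31} \approx -4.1109 \cdot 10^{7}$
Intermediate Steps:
$r{\left(j,Z \right)} = \frac{1 - 3 Z}{11 + j}$ ($r{\left(j,Z \right)} = \frac{Z - \left(-1 + 4 Z\right)}{11 + j} = \frac{1 - 3 Z}{11 + j}$)
$153 \left(\left(r{\left(20,20 \right)} - 482\right) \left(552 + 3\right) - 122\right) = 153 \left(\left(\frac{1 - 60}{11 + 20} - 482\right) \left(552 + 3\right) - 122\right) = 153 \left(\left(\frac{1 - 60}{31} - 482\right) 555 - 122\right) = 153 \left(\left(\frac{1}{31} \left(-59\right) - 482\right) 555 - 122\right) = 153 \left(\left(- \frac{59}{31} - 482\right) 555 - 122\right) = 153 \left(\left(- \frac{15001}{31}\right) 555 - 122\right) = 153 \left(- \frac{8325555}{31} - 122\right) = 153 \left(- \frac{8329337}{31}\right) = - \frac{1274388561}{31}$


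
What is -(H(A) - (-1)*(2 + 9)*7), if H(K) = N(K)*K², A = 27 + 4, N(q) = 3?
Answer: -2960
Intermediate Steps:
A = 31
H(K) = 3*K²
-(H(A) - (-1)*(2 + 9)*7) = -(3*31² - (-1)*(2 + 9)*7) = -(3*961 - (-1)*11*7) = -(2883 - (-1)*77) = -(2883 - 1*(-77)) = -(2883 + 77) = -1*2960 = -2960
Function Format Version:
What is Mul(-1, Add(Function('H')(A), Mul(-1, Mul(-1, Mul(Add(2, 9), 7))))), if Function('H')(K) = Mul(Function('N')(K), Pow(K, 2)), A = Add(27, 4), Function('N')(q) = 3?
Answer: -2960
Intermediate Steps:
A = 31
Function('H')(K) = Mul(3, Pow(K, 2))
Mul(-1, Add(Function('H')(A), Mul(-1, Mul(-1, Mul(Add(2, 9), 7))))) = Mul(-1, Add(Mul(3, Pow(31, 2)), Mul(-1, Mul(-1, Mul(Add(2, 9), 7))))) = Mul(-1, Add(Mul(3, 961), Mul(-1, Mul(-1, Mul(11, 7))))) = Mul(-1, Add(2883, Mul(-1, Mul(-1, 77)))) = Mul(-1, Add(2883, Mul(-1, -77))) = Mul(-1, Add(2883, 77)) = Mul(-1, 2960) = -2960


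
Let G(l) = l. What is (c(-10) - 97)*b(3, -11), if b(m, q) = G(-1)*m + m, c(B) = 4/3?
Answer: 0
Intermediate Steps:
c(B) = 4/3 (c(B) = 4*(⅓) = 4/3)
b(m, q) = 0 (b(m, q) = -m + m = 0)
(c(-10) - 97)*b(3, -11) = (4/3 - 97)*0 = -287/3*0 = 0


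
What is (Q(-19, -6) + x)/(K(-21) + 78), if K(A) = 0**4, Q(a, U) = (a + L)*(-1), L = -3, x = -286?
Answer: -44/13 ≈ -3.3846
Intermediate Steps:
Q(a, U) = 3 - a (Q(a, U) = (a - 3)*(-1) = (-3 + a)*(-1) = 3 - a)
K(A) = 0
(Q(-19, -6) + x)/(K(-21) + 78) = ((3 - 1*(-19)) - 286)/(0 + 78) = ((3 + 19) - 286)/78 = (22 - 286)*(1/78) = -264*1/78 = -44/13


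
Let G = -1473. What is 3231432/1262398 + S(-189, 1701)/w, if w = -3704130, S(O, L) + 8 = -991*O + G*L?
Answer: 3724059693599/1169021575935 ≈ 3.1856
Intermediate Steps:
S(O, L) = -8 - 1473*L - 991*O (S(O, L) = -8 + (-991*O - 1473*L) = -8 + (-1473*L - 991*O) = -8 - 1473*L - 991*O)
3231432/1262398 + S(-189, 1701)/w = 3231432/1262398 + (-8 - 1473*1701 - 991*(-189))/(-3704130) = 3231432*(1/1262398) + (-8 - 2505573 + 187299)*(-1/3704130) = 1615716/631199 - 2318282*(-1/3704130) = 1615716/631199 + 1159141/1852065 = 3724059693599/1169021575935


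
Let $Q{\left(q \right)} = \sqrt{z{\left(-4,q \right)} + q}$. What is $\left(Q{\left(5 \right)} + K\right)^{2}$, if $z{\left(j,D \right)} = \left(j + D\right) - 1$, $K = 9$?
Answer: $\left(9 + \sqrt{5}\right)^{2} \approx 126.25$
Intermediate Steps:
$z{\left(j,D \right)} = -1 + D + j$ ($z{\left(j,D \right)} = \left(D + j\right) - 1 = -1 + D + j$)
$Q{\left(q \right)} = \sqrt{-5 + 2 q}$ ($Q{\left(q \right)} = \sqrt{\left(-1 + q - 4\right) + q} = \sqrt{\left(-5 + q\right) + q} = \sqrt{-5 + 2 q}$)
$\left(Q{\left(5 \right)} + K\right)^{2} = \left(\sqrt{-5 + 2 \cdot 5} + 9\right)^{2} = \left(\sqrt{-5 + 10} + 9\right)^{2} = \left(\sqrt{5} + 9\right)^{2} = \left(9 + \sqrt{5}\right)^{2}$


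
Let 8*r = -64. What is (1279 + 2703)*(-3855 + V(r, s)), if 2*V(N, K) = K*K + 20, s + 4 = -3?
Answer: -15213231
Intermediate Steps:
s = -7 (s = -4 - 3 = -7)
r = -8 (r = (⅛)*(-64) = -8)
V(N, K) = 10 + K²/2 (V(N, K) = (K*K + 20)/2 = (K² + 20)/2 = (20 + K²)/2 = 10 + K²/2)
(1279 + 2703)*(-3855 + V(r, s)) = (1279 + 2703)*(-3855 + (10 + (½)*(-7)²)) = 3982*(-3855 + (10 + (½)*49)) = 3982*(-3855 + (10 + 49/2)) = 3982*(-3855 + 69/2) = 3982*(-7641/2) = -15213231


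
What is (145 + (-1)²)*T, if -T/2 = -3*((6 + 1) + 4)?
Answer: 9636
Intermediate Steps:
T = 66 (T = -(-6)*((6 + 1) + 4) = -(-6)*(7 + 4) = -(-6)*11 = -2*(-33) = 66)
(145 + (-1)²)*T = (145 + (-1)²)*66 = (145 + 1)*66 = 146*66 = 9636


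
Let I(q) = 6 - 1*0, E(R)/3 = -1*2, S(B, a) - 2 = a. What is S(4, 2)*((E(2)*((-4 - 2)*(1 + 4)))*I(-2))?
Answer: 4320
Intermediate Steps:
S(B, a) = 2 + a
E(R) = -6 (E(R) = 3*(-1*2) = 3*(-2) = -6)
I(q) = 6 (I(q) = 6 + 0 = 6)
S(4, 2)*((E(2)*((-4 - 2)*(1 + 4)))*I(-2)) = (2 + 2)*(-6*(-4 - 2)*(1 + 4)*6) = 4*(-(-36)*5*6) = 4*(-6*(-30)*6) = 4*(180*6) = 4*1080 = 4320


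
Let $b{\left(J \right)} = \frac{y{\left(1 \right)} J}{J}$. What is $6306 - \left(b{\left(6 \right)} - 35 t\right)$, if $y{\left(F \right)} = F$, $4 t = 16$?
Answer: $6445$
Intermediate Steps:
$t = 4$ ($t = \frac{1}{4} \cdot 16 = 4$)
$b{\left(J \right)} = 1$ ($b{\left(J \right)} = \frac{1 J}{J} = \frac{J}{J} = 1$)
$6306 - \left(b{\left(6 \right)} - 35 t\right) = 6306 - \left(1 - 140\right) = 6306 - -139 = 6306 + 139 = 6445$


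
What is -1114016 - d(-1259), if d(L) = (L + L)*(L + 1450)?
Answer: -633078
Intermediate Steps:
d(L) = 2*L*(1450 + L) (d(L) = (2*L)*(1450 + L) = 2*L*(1450 + L))
-1114016 - d(-1259) = -1114016 - 2*(-1259)*(1450 - 1259) = -1114016 - 2*(-1259)*191 = -1114016 - 1*(-480938) = -1114016 + 480938 = -633078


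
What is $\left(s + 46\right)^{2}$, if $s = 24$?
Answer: $4900$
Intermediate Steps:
$\left(s + 46\right)^{2} = \left(24 + 46\right)^{2} = 70^{2} = 4900$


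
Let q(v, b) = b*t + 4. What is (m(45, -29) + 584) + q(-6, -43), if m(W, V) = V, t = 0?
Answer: 559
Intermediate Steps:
q(v, b) = 4 (q(v, b) = b*0 + 4 = 0 + 4 = 4)
(m(45, -29) + 584) + q(-6, -43) = (-29 + 584) + 4 = 555 + 4 = 559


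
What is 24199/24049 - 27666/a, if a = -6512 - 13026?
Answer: 569069848/234934681 ≈ 2.4222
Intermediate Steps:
a = -19538
24199/24049 - 27666/a = 24199/24049 - 27666/(-19538) = 24199*(1/24049) - 27666*(-1/19538) = 24199/24049 + 13833/9769 = 569069848/234934681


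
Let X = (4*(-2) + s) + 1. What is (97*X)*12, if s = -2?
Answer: -10476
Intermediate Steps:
X = -9 (X = (4*(-2) - 2) + 1 = (-8 - 2) + 1 = -10 + 1 = -9)
(97*X)*12 = (97*(-9))*12 = -873*12 = -10476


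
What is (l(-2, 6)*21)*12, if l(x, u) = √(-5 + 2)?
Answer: 252*I*√3 ≈ 436.48*I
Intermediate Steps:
l(x, u) = I*√3 (l(x, u) = √(-3) = I*√3)
(l(-2, 6)*21)*12 = ((I*√3)*21)*12 = (21*I*√3)*12 = 252*I*√3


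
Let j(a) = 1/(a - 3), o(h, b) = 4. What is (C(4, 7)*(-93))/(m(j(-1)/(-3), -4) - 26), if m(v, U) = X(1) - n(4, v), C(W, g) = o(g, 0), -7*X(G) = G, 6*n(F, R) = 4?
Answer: 7812/563 ≈ 13.876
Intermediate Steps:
n(F, R) = ⅔ (n(F, R) = (⅙)*4 = ⅔)
j(a) = 1/(-3 + a)
X(G) = -G/7
C(W, g) = 4
m(v, U) = -17/21 (m(v, U) = -⅐*1 - 1*⅔ = -⅐ - ⅔ = -17/21)
(C(4, 7)*(-93))/(m(j(-1)/(-3), -4) - 26) = (4*(-93))/(-17/21 - 26) = -372/(-563/21) = -372*(-21/563) = 7812/563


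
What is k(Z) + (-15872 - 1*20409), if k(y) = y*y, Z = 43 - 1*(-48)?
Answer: -28000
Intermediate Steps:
Z = 91 (Z = 43 + 48 = 91)
k(y) = y**2
k(Z) + (-15872 - 1*20409) = 91**2 + (-15872 - 1*20409) = 8281 + (-15872 - 20409) = 8281 - 36281 = -28000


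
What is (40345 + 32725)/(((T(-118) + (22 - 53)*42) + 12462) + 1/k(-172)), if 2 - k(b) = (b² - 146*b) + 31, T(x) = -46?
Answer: 3998755750/608213649 ≈ 6.5746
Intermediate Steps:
k(b) = -29 - b² + 146*b (k(b) = 2 - ((b² - 146*b) + 31) = 2 - (31 + b² - 146*b) = 2 + (-31 - b² + 146*b) = -29 - b² + 146*b)
(40345 + 32725)/(((T(-118) + (22 - 53)*42) + 12462) + 1/k(-172)) = (40345 + 32725)/(((-46 + (22 - 53)*42) + 12462) + 1/(-29 - 1*(-172)² + 146*(-172))) = 73070/(((-46 - 31*42) + 12462) + 1/(-29 - 1*29584 - 25112)) = 73070/(((-46 - 1302) + 12462) + 1/(-29 - 29584 - 25112)) = 73070/((-1348 + 12462) + 1/(-54725)) = 73070/(11114 - 1/54725) = 73070/(608213649/54725) = 73070*(54725/608213649) = 3998755750/608213649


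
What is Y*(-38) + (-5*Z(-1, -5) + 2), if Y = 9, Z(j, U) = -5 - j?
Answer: -320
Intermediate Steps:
Y*(-38) + (-5*Z(-1, -5) + 2) = 9*(-38) + (-5*(-5 - 1*(-1)) + 2) = -342 + (-5*(-5 + 1) + 2) = -342 + (-5*(-4) + 2) = -342 + (20 + 2) = -342 + 22 = -320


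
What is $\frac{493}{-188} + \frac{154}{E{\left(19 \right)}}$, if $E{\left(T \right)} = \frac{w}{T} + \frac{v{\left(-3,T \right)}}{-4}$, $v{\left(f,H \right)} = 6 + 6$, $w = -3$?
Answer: $- \frac{144917}{2820} \approx -51.389$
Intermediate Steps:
$v{\left(f,H \right)} = 12$
$E{\left(T \right)} = -3 - \frac{3}{T}$ ($E{\left(T \right)} = - \frac{3}{T} + \frac{12}{-4} = - \frac{3}{T} + 12 \left(- \frac{1}{4}\right) = - \frac{3}{T} - 3 = -3 - \frac{3}{T}$)
$\frac{493}{-188} + \frac{154}{E{\left(19 \right)}} = \frac{493}{-188} + \frac{154}{-3 - \frac{3}{19}} = 493 \left(- \frac{1}{188}\right) + \frac{154}{-3 - \frac{3}{19}} = - \frac{493}{188} + \frac{154}{-3 - \frac{3}{19}} = - \frac{493}{188} + \frac{154}{- \frac{60}{19}} = - \frac{493}{188} + 154 \left(- \frac{19}{60}\right) = - \frac{493}{188} - \frac{1463}{30} = - \frac{144917}{2820}$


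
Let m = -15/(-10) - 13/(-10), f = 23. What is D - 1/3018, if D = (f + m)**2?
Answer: 50222513/75450 ≈ 665.64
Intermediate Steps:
m = 14/5 (m = -15*(-1/10) - 13*(-1/10) = 3/2 + 13/10 = 14/5 ≈ 2.8000)
D = 16641/25 (D = (23 + 14/5)**2 = (129/5)**2 = 16641/25 ≈ 665.64)
D - 1/3018 = 16641/25 - 1/3018 = 50222513/75450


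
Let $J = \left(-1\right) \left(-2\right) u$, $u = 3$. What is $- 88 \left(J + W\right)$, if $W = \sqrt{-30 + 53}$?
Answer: $-528 - 88 \sqrt{23} \approx -950.03$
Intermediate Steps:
$J = 6$ ($J = \left(-1\right) \left(-2\right) 3 = 2 \cdot 3 = 6$)
$W = \sqrt{23} \approx 4.7958$
$- 88 \left(J + W\right) = - 88 \left(6 + \sqrt{23}\right) = -528 - 88 \sqrt{23}$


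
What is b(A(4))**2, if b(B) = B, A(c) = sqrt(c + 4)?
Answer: 8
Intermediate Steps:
A(c) = sqrt(4 + c)
b(A(4))**2 = (sqrt(4 + 4))**2 = (sqrt(8))**2 = (2*sqrt(2))**2 = 8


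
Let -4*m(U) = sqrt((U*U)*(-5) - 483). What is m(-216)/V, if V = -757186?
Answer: I*sqrt(233763)/3028744 ≈ 0.00015963*I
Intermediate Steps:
m(U) = -sqrt(-483 - 5*U**2)/4 (m(U) = -sqrt((U*U)*(-5) - 483)/4 = -sqrt(U**2*(-5) - 483)/4 = -sqrt(-5*U**2 - 483)/4 = -sqrt(-483 - 5*U**2)/4)
m(-216)/V = -sqrt(-483 - 5*(-216)**2)/4/(-757186) = -sqrt(-483 - 5*46656)/4*(-1/757186) = -sqrt(-483 - 233280)/4*(-1/757186) = -I*sqrt(233763)/4*(-1/757186) = I*sqrt(233763)/3028744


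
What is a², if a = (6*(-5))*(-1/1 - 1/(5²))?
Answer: 24336/25 ≈ 973.44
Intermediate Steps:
a = 156/5 (a = -30*(-1*1 - 1/25) = -30*(-1 - 1*1/25) = -30*(-1 - 1/25) = -30*(-26/25) = 156/5 ≈ 31.200)
a² = (156/5)² = 24336/25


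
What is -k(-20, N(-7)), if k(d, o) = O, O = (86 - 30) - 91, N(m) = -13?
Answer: 35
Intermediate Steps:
O = -35 (O = 56 - 91 = -35)
k(d, o) = -35
-k(-20, N(-7)) = -1*(-35) = 35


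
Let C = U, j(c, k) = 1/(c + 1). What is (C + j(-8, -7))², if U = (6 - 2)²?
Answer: 12321/49 ≈ 251.45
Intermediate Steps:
j(c, k) = 1/(1 + c)
U = 16 (U = 4² = 16)
C = 16
(C + j(-8, -7))² = (16 + 1/(1 - 8))² = (16 + 1/(-7))² = (16 - ⅐)² = (111/7)² = 12321/49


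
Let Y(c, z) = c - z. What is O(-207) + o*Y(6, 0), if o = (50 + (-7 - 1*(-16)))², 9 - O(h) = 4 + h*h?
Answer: -21958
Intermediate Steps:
O(h) = 5 - h² (O(h) = 9 - (4 + h*h) = 9 - (4 + h²) = 9 + (-4 - h²) = 5 - h²)
o = 3481 (o = (50 + (-7 + 16))² = (50 + 9)² = 59² = 3481)
O(-207) + o*Y(6, 0) = (5 - 1*(-207)²) + 3481*(6 - 1*0) = (5 - 1*42849) + 3481*(6 + 0) = (5 - 42849) + 3481*6 = -42844 + 20886 = -21958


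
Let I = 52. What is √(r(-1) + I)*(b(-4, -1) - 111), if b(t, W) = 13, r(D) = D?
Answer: -98*√51 ≈ -699.86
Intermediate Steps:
√(r(-1) + I)*(b(-4, -1) - 111) = √(-1 + 52)*(13 - 111) = √51*(-98) = -98*√51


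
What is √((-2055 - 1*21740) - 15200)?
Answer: I*√38995 ≈ 197.47*I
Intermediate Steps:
√((-2055 - 1*21740) - 15200) = √((-2055 - 21740) - 15200) = √(-23795 - 15200) = √(-38995) = I*√38995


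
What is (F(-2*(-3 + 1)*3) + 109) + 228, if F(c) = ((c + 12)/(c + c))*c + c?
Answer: 361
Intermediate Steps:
F(c) = 6 + 3*c/2 (F(c) = ((12 + c)/((2*c)))*c + c = ((12 + c)*(1/(2*c)))*c + c = ((12 + c)/(2*c))*c + c = (6 + c/2) + c = 6 + 3*c/2)
(F(-2*(-3 + 1)*3) + 109) + 228 = ((6 + 3*(-2*(-3 + 1)*3)/2) + 109) + 228 = ((6 + 3*(-(-4)*3)/2) + 109) + 228 = ((6 + 3*(-2*(-6))/2) + 109) + 228 = ((6 + (3/2)*12) + 109) + 228 = ((6 + 18) + 109) + 228 = (24 + 109) + 228 = 133 + 228 = 361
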